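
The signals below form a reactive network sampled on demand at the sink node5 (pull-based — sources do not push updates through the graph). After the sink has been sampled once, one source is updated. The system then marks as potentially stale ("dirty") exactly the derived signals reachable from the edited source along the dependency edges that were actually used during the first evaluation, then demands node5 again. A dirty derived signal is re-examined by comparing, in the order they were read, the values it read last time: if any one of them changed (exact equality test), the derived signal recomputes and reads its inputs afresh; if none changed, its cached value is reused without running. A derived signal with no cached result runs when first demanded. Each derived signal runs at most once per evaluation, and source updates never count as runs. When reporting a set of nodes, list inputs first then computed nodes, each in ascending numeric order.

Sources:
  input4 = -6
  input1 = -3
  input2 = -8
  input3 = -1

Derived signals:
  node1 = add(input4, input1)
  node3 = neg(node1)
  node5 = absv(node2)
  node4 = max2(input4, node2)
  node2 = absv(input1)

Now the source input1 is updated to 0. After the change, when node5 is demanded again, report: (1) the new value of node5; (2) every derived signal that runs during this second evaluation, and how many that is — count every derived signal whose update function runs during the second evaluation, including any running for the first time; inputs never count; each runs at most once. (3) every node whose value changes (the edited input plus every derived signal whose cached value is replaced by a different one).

Initial pass — values computed on the first demand:
  node2 = absv(-3) = 3
  node5 = absv(3) = 3

Second demand — change propagation:
  node2: re-runs because input1 -3->0; new result 0.
  node5: re-runs because node2 3->0; new result 0.

node5 now evaluates to 0.
Run set: node2, node5 (2 run).
Changed values: input1, node2, node5.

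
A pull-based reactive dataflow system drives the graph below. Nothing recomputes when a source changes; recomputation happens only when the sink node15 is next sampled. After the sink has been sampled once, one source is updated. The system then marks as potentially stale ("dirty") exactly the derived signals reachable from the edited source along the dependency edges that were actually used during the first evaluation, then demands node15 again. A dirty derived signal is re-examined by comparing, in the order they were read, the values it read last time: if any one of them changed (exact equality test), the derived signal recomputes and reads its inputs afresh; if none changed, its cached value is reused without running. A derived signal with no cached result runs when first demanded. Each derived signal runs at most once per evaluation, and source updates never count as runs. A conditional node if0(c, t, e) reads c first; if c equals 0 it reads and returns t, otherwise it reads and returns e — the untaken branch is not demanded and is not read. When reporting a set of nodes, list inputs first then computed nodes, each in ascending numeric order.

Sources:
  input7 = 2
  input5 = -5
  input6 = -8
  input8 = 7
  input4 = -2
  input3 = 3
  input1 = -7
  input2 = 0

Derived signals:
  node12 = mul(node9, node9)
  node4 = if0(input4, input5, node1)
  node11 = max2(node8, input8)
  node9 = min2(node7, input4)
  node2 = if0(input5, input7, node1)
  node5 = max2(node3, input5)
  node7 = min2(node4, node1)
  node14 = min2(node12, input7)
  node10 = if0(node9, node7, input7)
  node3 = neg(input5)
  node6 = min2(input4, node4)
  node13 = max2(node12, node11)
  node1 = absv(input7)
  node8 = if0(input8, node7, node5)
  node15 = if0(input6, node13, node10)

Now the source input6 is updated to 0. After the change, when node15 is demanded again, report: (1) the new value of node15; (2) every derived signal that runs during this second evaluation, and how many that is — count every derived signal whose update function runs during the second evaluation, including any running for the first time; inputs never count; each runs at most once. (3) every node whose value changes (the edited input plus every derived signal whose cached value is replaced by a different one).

First evaluation (everything demanded from the output):
  node1 = absv(2) = 2
  node4 = if0(input4=-2 -> else branch node1) = 2
  node7 = min2(2, 2) = 2
  node9 = min2(2, -2) = -2
  node10 = if0(node9=-2 -> else branch input7) = 2
  node15 = if0(input6=-8 -> else branch node10) = 2

Propagation after the edit:
  node3: demanded for the first time — runs, produces 5.
  node5: demanded for the first time — runs, produces 5.
  node8: demanded for the first time — runs, produces 5.
  node11: demanded for the first time — runs, produces 7.
  node12: demanded for the first time — runs, produces 4.
  node13: demanded for the first time — runs, produces 7.
  node15: runs — input6 -8->0; result 7.

Key observation: a condition flipped, so demand reaches new nodes — node3, node5, node8, node11, node12, node13 run for the first time.

New value of node15: 7.
Derived signals that run: node3, node5, node8, node11, node12, node13, node15 — 7 in total.
Values that change: input6, node15.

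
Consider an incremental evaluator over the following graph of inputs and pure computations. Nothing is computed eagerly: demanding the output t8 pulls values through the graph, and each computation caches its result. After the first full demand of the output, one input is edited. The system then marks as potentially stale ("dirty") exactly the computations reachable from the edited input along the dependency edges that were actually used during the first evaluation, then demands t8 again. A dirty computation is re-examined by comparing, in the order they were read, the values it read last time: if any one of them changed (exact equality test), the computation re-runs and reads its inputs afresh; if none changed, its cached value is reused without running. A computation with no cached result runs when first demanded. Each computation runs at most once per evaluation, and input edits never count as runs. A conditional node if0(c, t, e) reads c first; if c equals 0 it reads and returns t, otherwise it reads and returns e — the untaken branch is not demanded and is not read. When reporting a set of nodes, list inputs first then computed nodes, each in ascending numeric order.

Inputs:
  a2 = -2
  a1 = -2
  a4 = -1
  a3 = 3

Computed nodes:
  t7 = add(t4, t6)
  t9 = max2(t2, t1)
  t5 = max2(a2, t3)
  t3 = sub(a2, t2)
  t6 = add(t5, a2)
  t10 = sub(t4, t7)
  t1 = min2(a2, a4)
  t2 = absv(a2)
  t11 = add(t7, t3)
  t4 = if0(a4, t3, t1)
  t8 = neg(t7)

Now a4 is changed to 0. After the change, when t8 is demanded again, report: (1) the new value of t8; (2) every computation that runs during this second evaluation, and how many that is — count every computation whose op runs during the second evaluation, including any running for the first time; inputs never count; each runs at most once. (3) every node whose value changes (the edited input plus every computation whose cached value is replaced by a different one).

Initial pass — values computed on the first demand:
  t1 = min2(-2, -1) = -2
  t2 = absv(-2) = 2
  t3 = sub(-2, 2) = -4
  t4 = if0(a4=-1 -> else branch t1) = -2
  t5 = max2(-2, -4) = -2
  t6 = add(-2, -2) = -4
  t7 = add(-2, -4) = -6
  t8 = neg(-6) = 6

Second demand — change propagation:
  t1: dirty yet unreached — the second evaluation never asks for it.
  t4: re-runs because a4 -1->0; new result -4.
  t7: re-runs because t4 -2->-4; new result -8.
  t8: re-runs because t7 -6->-8; new result 8.

The important point: the flipped condition redirects demand; t1 is left stale, never re-checked.

t8 now evaluates to 8.
Run set: t4, t7, t8 (3 run).
Changed values: a4, t4, t7, t8.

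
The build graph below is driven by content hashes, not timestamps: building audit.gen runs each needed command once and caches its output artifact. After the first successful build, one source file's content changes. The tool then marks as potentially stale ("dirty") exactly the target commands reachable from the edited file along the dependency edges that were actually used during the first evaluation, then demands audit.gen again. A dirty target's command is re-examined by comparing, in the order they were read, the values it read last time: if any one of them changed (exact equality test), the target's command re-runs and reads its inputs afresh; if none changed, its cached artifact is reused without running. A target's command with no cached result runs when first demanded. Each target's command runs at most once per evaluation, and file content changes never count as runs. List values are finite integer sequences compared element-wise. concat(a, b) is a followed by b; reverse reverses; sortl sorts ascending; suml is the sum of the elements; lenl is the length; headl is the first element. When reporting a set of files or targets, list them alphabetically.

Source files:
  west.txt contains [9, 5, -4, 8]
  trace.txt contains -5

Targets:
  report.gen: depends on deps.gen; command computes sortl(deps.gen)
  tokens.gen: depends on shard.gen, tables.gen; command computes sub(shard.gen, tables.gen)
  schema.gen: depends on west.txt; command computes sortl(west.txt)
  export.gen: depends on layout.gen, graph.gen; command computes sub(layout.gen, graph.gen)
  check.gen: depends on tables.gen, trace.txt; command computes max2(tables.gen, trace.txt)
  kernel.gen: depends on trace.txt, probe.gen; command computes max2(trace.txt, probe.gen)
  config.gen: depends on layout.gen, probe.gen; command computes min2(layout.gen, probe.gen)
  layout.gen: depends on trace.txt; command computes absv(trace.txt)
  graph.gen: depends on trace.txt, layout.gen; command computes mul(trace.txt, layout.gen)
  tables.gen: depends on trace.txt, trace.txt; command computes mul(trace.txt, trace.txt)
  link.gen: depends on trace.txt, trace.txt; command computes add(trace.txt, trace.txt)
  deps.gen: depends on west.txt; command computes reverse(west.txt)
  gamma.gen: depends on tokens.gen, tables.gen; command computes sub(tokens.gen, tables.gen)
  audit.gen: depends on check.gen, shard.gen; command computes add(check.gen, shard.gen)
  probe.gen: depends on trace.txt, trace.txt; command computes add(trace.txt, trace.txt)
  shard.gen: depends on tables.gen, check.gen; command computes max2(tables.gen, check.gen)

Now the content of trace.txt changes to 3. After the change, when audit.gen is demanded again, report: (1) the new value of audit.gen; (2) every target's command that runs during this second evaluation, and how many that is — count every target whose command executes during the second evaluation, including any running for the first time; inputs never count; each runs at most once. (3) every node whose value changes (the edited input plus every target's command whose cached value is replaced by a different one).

Initial pass — values computed on the first demand:
  tables.gen = mul(-5, -5) = 25
  check.gen = max2(25, -5) = 25
  shard.gen = max2(25, 25) = 25
  audit.gen = add(25, 25) = 50

Second demand — change propagation:
  tables.gen: re-runs because trace.txt -5->3; trace.txt -5->3; new result 9.
  check.gen: re-runs because tables.gen 25->9; trace.txt -5->3; new result 9.
  shard.gen: re-runs because tables.gen 25->9; check.gen 25->9; new result 9.
  audit.gen: re-runs because check.gen 25->9; shard.gen 25->9; new result 18.

audit.gen now evaluates to 18.
Run set: audit.gen, check.gen, shard.gen, tables.gen (4 run).
Changed values: audit.gen, check.gen, shard.gen, tables.gen, trace.txt.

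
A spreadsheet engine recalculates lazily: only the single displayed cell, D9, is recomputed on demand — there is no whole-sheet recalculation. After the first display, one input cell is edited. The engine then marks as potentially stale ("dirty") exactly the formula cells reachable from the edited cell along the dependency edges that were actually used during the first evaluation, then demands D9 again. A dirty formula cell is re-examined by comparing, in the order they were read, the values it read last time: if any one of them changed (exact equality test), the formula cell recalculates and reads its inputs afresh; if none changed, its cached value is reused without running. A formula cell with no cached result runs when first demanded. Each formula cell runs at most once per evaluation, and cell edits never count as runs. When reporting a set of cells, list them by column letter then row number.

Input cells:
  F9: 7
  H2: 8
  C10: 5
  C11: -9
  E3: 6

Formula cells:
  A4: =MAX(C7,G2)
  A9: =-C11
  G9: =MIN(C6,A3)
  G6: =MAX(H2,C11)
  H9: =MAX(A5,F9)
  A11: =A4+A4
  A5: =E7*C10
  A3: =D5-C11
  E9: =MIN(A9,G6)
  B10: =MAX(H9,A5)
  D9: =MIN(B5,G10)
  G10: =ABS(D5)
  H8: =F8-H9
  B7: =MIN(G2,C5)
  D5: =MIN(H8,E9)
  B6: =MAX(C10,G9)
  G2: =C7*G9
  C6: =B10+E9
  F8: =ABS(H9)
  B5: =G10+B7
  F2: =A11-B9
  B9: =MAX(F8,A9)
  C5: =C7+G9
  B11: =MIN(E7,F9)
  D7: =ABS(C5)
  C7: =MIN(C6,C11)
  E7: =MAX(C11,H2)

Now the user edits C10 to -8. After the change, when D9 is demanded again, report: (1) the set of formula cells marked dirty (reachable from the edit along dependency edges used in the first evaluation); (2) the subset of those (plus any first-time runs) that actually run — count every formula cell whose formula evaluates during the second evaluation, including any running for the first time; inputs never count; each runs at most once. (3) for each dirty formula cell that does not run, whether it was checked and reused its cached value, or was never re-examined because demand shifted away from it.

Marked dirty: A3, A5, B5, B7, B10, C5, C6, C7, D5, D9, F8, G2, G9, G10, H8, H9.
Formula cells that run: A5, B10, C6, C7, F8, G9, H8, H9 — 8 in total.
Checked but reused from cache: A3, B5, B7, C5, D5, D9, G2, G10.
Key observation: the cutoff stops propagation at D5 — its inputs' values are unchanged, so it reuses its cache.

First evaluation (everything demanded from the output):
  A9 = -(-9) = 9
  E7 = MAX(-9, 8) = 8
  A5 = 8 * 5 = 40
  G6 = MAX(8, -9) = 8
  E9 = MIN(9, 8) = 8
  H9 = MAX(40, 7) = 40
  B10 = MAX(40, 40) = 40
  C6 = 40 + 8 = 48
  C7 = MIN(48, -9) = -9
  F8 = ABS(40) = 40
  H8 = 40 - 40 = 0
  D5 = MIN(0, 8) = 0
  A3 = 0 - -9 = 9
  G9 = MIN(48, 9) = 9
  C5 = -9 + 9 = 0
  G2 = -9 * 9 = -81
  B7 = MIN(-81, 0) = -81
  G10 = ABS(0) = 0
  B5 = 0 + -81 = -81
  D9 = MIN(-81, 0) = -81

Propagation after the edit:
  A5: runs — C10 5->-8; result -64.
  H9: runs — A5 40->-64; result 7.
  B10: runs — H9 40->7; A5 40->-64; result 7.
  C6: runs — B10 40->7; result 15.
  C7: runs — C6 48->15; result -9 (same value as before).
  F8: runs — H9 40->7; result 7.
  H8: runs — F8 40->7; H9 40->7; result 0 (same value as before).
  D5: checked — values it read are unchanged (H8 unchanged, E9 unchanged); reused cached 0 without running.
  A3: checked — values it read are unchanged (D5 unchanged, C11 unchanged); reused cached 9 without running.
  G9: runs — C6 48->15; result 9 (same value as before).
  C5: checked — values it read are unchanged (C7 unchanged, G9 unchanged); reused cached 0 without running.
  G2: checked — values it read are unchanged (C7 unchanged, G9 unchanged); reused cached -81 without running.
  B7: checked — values it read are unchanged (G2 unchanged, C5 unchanged); reused cached -81 without running.
  G10: checked — values it read are unchanged (D5 unchanged); reused cached 0 without running.
  B5: checked — values it read are unchanged (G10 unchanged, B7 unchanged); reused cached -81 without running.
  D9: checked — values it read are unchanged (B5 unchanged, G10 unchanged); reused cached -81 without running.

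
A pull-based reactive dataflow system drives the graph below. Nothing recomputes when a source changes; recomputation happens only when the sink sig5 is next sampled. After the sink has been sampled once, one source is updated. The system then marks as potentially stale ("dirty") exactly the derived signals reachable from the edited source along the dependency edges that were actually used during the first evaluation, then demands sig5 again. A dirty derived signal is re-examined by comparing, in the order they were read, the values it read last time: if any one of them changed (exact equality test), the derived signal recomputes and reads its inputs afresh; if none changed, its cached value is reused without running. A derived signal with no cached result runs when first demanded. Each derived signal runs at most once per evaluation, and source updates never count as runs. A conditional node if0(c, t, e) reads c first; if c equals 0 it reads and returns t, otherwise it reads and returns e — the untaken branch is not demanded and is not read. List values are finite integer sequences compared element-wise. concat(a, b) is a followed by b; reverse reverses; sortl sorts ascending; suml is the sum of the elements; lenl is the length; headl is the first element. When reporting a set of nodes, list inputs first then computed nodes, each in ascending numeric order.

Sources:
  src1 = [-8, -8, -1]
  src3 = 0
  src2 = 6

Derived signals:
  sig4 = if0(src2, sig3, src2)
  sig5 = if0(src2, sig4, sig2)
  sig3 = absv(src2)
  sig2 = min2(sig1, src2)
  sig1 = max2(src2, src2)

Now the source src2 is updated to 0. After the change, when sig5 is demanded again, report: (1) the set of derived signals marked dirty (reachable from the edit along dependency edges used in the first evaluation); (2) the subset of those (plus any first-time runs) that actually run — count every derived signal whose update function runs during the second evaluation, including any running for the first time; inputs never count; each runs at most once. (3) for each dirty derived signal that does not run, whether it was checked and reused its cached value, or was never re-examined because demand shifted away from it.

Marked dirty: sig1, sig2, sig5.
Derived signals that run: sig3, sig4, sig5 — 3 in total.
Never re-examined (demand shifted away): sig1, sig2.
Key observation: a condition flipped, so demand moved to the other branch — sig1, sig2 are never re-examined.

First evaluation (everything demanded from the output):
  sig1 = max2(6, 6) = 6
  sig2 = min2(6, 6) = 6
  sig5 = if0(src2=6 -> else branch sig2) = 6

Propagation after the edit:
  sig1: marked dirty but never re-examined — demand shifted away from it.
  sig2: marked dirty but never re-examined — demand shifted away from it.
  sig3: demanded for the first time — runs, produces 0.
  sig4: demanded for the first time — runs, produces 0.
  sig5: runs — src2 6->0; result 0.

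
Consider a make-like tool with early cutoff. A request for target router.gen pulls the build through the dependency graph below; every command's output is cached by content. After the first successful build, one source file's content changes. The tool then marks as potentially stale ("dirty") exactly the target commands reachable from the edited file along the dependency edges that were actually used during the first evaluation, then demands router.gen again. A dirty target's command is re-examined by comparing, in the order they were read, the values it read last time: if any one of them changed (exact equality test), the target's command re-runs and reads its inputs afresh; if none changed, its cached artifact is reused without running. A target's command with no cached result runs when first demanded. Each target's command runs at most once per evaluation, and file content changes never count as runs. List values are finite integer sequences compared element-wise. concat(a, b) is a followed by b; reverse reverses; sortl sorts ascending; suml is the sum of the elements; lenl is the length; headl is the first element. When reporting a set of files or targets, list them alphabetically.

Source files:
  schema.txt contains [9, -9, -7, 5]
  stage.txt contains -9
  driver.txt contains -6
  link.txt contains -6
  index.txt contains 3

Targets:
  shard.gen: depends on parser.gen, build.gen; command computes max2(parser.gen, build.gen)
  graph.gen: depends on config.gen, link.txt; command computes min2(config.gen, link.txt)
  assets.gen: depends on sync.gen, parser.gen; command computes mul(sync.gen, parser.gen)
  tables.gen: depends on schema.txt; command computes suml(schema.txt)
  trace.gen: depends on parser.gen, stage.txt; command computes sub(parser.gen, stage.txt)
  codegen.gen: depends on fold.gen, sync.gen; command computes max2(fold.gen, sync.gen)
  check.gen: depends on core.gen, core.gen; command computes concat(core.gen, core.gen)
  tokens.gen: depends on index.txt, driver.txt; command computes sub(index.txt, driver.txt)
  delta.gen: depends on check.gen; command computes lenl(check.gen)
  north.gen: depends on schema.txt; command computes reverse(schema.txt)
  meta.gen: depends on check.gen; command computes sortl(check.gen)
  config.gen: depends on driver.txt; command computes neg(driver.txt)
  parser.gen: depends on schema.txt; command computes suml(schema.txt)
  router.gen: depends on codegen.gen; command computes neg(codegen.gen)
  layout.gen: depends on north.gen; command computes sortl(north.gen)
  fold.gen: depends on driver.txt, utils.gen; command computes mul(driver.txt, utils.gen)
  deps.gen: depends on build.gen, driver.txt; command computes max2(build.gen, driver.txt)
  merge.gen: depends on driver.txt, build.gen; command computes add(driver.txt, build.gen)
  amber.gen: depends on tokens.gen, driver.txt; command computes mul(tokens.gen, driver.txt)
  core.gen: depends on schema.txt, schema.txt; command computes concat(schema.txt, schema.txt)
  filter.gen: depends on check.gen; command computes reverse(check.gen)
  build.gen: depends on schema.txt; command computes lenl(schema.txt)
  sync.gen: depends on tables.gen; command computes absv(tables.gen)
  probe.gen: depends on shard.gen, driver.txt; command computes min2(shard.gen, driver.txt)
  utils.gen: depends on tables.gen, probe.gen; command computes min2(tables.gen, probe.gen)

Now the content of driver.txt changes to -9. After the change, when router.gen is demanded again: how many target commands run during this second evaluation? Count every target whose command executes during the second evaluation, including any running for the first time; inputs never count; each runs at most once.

First demand of the output computes:
  build.gen = lenl([9, -9, -7, 5]) = 4
  parser.gen = suml([9, -9, -7, 5]) = -2
  shard.gen = max2(-2, 4) = 4
  probe.gen = min2(4, -6) = -6
  tables.gen = suml([9, -9, -7, 5]) = -2
  sync.gen = absv(-2) = 2
  utils.gen = min2(-2, -6) = -6
  fold.gen = mul(-6, -6) = 36
  codegen.gen = max2(36, 2) = 36
  router.gen = neg(36) = -36

After the edit, cleaning proceeds:
  probe.gen: a read changed (driver.txt -6->-9) — executes, giving -9.
  utils.gen: a read changed (probe.gen -6->-9) — executes, giving -9.
  fold.gen: a read changed (driver.txt -6->-9; utils.gen -6->-9) — executes, giving 81.
  codegen.gen: a read changed (fold.gen 36->81) — executes, giving 81.
  router.gen: a read changed (codegen.gen 36->81) — executes, giving -81.

5 target commands run: codegen.gen, fold.gen, probe.gen, router.gen, utils.gen.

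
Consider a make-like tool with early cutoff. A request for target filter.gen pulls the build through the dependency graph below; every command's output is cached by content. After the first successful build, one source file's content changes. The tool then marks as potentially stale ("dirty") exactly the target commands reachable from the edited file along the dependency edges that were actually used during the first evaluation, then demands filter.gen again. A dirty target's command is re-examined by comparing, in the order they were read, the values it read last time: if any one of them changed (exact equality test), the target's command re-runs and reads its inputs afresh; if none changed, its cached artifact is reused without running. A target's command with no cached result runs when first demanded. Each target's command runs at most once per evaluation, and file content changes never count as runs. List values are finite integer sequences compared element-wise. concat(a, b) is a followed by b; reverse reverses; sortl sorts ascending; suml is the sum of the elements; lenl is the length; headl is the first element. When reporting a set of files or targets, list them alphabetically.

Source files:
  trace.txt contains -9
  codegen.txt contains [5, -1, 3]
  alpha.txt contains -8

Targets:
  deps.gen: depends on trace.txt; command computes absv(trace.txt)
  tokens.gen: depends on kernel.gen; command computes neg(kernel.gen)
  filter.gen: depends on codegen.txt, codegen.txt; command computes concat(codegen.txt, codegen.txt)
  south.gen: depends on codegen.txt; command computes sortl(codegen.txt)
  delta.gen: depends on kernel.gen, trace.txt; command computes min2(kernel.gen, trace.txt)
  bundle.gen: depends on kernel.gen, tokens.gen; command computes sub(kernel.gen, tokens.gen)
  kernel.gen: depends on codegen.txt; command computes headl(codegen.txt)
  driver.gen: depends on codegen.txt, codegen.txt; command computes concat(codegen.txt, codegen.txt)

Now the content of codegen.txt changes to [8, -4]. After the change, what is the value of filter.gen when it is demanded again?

Demanding filter.gen again yields [8, -4, 8, -4].

First demand of the output computes:
  filter.gen = concat([5, -1, 3], [5, -1, 3]) = [5, -1, 3, 5, -1, 3]

After the edit, cleaning proceeds:
  filter.gen: a read changed (codegen.txt [5, -1, 3]->[8, -4]; codegen.txt [5, -1, 3]->[8, -4]) — executes, giving [8, -4, 8, -4].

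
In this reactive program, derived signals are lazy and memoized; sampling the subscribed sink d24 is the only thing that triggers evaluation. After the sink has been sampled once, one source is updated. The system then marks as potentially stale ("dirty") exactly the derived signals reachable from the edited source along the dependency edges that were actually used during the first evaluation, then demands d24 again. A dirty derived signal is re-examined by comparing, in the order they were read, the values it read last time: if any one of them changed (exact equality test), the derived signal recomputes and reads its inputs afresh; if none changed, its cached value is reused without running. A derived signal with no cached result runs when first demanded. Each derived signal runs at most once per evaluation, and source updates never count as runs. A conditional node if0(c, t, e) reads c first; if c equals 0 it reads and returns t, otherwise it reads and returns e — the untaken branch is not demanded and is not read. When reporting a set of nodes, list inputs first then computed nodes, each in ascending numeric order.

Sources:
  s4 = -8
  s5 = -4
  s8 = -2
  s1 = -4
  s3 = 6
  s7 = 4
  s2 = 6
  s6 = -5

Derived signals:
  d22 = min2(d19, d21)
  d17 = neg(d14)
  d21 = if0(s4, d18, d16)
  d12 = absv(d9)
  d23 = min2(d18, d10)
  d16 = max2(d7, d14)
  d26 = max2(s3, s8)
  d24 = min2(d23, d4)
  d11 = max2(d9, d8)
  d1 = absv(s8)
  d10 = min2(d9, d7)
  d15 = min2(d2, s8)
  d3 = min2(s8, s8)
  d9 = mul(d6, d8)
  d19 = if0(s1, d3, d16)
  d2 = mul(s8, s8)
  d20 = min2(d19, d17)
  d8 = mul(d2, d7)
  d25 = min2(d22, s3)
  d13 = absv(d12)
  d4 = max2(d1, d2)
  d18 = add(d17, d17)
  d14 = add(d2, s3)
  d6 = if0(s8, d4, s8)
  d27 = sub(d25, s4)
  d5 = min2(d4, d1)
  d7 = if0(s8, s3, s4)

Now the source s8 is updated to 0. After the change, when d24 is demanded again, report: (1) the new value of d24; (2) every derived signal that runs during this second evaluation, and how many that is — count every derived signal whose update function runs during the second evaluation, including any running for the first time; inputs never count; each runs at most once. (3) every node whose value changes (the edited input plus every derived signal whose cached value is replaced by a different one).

First demand of the output computes:
  d1 = absv(-2) = 2
  d2 = mul(-2, -2) = 4
  d4 = max2(2, 4) = 4
  d6 = if0(s8=-2 -> else branch s8) = -2
  d7 = if0(s8=-2 -> else branch s4) = -8
  d8 = mul(4, -8) = -32
  d9 = mul(-2, -32) = 64
  d10 = min2(64, -8) = -8
  d14 = add(4, 6) = 10
  d17 = neg(10) = -10
  d18 = add(-10, -10) = -20
  d23 = min2(-20, -8) = -20
  d24 = min2(-20, 4) = -20

After the edit, cleaning proceeds:
  d1: a read changed (s8 -2->0) — executes, giving 0.
  d2: a read changed (s8 -2->0; s8 -2->0) — executes, giving 0.
  d4: a read changed (d1 2->0; d2 4->0) — executes, giving 0.
  d6: a read changed (s8 -2->0; s8 -2->0) — executes, giving 0.
  d7: a read changed (s8 -2->0) — executes, giving 6.
  d8: a read changed (d2 4->0; d7 -8->6) — executes, giving 0.
  d9: a read changed (d6 -2->0; d8 -32->0) — executes, giving 0.
  d10: a read changed (d9 64->0; d7 -8->6) — executes, giving 0.
  d14: a read changed (d2 4->0) — executes, giving 6.
  d17: a read changed (d14 10->6) — executes, giving -6.
  d18: a read changed (d17 -10->-6; d17 -10->-6) — executes, giving -12.
  d23: a read changed (d18 -20->-12; d10 -8->0) — executes, giving -12.
  d24: a read changed (d23 -20->-12; d4 4->0) — executes, giving -12.

Demanding d24 again yields -12.
13 derived signals run: d1, d2, d4, d6, d7, d8, d9, d10, d14, d17, d18, d23, d24.
The nodes whose values change: s8, d1, d2, d4, d6, d7, d8, d9, d10, d14, d17, d18, d23, d24.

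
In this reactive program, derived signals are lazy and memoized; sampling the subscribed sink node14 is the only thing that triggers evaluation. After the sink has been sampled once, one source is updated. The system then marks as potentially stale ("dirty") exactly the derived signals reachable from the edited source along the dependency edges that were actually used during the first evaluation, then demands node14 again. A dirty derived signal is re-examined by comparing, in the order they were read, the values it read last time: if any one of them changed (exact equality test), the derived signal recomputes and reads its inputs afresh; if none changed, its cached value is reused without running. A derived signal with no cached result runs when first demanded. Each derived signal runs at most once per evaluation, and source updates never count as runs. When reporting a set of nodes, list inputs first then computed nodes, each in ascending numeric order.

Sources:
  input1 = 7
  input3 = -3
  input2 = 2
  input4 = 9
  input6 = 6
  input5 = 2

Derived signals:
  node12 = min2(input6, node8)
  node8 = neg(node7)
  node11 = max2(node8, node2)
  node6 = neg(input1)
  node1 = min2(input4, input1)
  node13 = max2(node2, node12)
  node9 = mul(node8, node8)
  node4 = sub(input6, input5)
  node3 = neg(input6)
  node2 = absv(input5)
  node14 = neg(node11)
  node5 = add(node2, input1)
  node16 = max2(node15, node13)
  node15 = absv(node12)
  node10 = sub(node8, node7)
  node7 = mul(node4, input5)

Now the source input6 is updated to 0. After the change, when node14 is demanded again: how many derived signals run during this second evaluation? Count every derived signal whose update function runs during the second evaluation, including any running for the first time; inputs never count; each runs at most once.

First demand of the output computes:
  node2 = absv(2) = 2
  node4 = sub(6, 2) = 4
  node7 = mul(4, 2) = 8
  node8 = neg(8) = -8
  node11 = max2(-8, 2) = 2
  node14 = neg(2) = -2

After the edit, cleaning proceeds:
  node4: a read changed (input6 6->0) — executes, giving -2.
  node7: a read changed (node4 4->-2) — executes, giving -4.
  node8: a read changed (node7 8->-4) — executes, giving 4.
  node11: a read changed (node8 -8->4) — executes, giving 4.
  node14: a read changed (node11 2->4) — executes, giving -4.

5 derived signals run: node4, node7, node8, node11, node14.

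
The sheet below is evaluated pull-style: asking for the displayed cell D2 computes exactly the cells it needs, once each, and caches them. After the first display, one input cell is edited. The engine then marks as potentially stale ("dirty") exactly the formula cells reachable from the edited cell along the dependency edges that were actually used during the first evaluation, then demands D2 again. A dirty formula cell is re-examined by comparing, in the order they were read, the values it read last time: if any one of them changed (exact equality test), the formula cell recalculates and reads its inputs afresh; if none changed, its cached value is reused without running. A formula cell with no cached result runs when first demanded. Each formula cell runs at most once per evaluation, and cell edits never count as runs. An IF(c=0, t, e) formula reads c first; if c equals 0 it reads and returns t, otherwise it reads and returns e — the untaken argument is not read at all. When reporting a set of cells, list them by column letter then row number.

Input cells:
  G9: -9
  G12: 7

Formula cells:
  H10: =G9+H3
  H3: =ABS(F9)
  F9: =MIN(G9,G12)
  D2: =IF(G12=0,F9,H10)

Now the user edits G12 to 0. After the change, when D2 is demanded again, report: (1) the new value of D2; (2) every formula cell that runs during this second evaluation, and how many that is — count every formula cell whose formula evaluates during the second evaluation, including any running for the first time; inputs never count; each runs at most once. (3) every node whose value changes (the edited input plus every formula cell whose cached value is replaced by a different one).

Demanding D2 again yields -9.
2 formula cells run: D2, F9.
The nodes whose values change: D2, G12.
Note the branch switch — demand abandons H3, H10, which are never re-examined.

First demand of the output computes:
  F9 = MIN(-9, 7) = -9
  H3 = ABS(-9) = 9
  H10 = -9 + 9 = 0
  D2 = IF(G12=0: G12=7 -> else branch H10) = 0

After the edit, cleaning proceeds:
  F9: a read changed (G12 7->0) — executes, giving -9 — identical to its old value.
  H3: stays stale; no demand reaches it after the flip.
  H10: stays stale; no demand reaches it after the flip.
  D2: a read changed (G12 7->0) — executes, giving -9.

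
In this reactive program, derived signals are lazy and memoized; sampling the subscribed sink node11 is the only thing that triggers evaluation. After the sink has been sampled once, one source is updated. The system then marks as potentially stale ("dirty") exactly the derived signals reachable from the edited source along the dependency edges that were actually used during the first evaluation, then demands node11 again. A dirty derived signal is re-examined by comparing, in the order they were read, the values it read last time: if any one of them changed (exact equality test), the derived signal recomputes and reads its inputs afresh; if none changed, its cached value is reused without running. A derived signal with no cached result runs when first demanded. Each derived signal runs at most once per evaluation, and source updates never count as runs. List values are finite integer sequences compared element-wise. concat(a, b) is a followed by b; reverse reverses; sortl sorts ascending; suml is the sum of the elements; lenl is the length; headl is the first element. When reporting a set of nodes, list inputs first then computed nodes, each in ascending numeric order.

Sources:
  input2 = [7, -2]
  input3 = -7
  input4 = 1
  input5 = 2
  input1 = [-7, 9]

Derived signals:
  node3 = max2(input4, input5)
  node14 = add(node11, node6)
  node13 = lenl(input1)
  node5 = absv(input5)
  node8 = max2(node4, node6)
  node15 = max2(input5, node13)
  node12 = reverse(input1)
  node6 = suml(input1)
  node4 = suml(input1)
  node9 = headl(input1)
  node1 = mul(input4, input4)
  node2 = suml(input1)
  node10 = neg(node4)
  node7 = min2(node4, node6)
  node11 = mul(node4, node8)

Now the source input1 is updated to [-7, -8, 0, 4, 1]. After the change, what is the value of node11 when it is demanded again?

First demand of the output computes:
  node4 = suml([-7, 9]) = 2
  node6 = suml([-7, 9]) = 2
  node8 = max2(2, 2) = 2
  node11 = mul(2, 2) = 4

After the edit, cleaning proceeds:
  node4: a read changed (input1 [-7, 9]->[-7, -8, 0, 4, 1]) — executes, giving -10.
  node6: a read changed (input1 [-7, 9]->[-7, -8, 0, 4, 1]) — executes, giving -10.
  node8: a read changed (node4 2->-10; node6 2->-10) — executes, giving -10.
  node11: a read changed (node4 2->-10; node8 2->-10) — executes, giving 100.

Demanding node11 again yields 100.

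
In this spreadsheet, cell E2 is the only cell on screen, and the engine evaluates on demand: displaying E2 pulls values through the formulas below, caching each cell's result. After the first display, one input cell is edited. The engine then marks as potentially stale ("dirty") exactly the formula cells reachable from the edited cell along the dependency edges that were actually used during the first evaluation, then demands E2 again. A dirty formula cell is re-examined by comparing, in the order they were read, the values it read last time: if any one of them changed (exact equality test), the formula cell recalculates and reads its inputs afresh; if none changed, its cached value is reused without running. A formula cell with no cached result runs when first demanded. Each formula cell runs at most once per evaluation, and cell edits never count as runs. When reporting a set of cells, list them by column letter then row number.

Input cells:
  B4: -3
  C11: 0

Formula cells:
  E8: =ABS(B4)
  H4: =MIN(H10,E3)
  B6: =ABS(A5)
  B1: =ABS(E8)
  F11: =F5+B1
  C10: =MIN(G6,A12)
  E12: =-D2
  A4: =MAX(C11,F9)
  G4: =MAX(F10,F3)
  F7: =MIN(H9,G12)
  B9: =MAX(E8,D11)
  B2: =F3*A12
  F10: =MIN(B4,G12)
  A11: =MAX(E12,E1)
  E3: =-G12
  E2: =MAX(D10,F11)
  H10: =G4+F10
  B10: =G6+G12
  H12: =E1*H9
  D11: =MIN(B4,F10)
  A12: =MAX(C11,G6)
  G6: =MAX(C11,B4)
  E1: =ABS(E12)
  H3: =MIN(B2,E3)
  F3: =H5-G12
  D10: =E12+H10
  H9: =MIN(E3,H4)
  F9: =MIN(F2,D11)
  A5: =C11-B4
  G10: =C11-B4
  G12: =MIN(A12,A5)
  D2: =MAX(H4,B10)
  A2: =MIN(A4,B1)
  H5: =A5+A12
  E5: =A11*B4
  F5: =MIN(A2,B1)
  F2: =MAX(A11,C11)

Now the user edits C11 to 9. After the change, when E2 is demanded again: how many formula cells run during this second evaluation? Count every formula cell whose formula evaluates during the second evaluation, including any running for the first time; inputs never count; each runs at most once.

Run set: A2, A4, A5, A11, A12, B10, D2, D10, E1, E2, E3, E12, F2, F3, F5, F9, F10, F11, G4, G6, G12, H4, H5, H10 (24 run).
The important point: at D11 every value read last time is unchanged, so the dirty flag clears without a run.

Initial pass — values computed on the first demand:
  A5 = 0 - -3 = 3
  E8 = ABS(-3) = 3
  B1 = ABS(3) = 3
  G6 = MAX(0, -3) = 0
  A12 = MAX(0, 0) = 0
  G12 = MIN(0, 3) = 0
  B10 = 0 + 0 = 0
  E3 = -(0) = 0
  F10 = MIN(-3, 0) = -3
  D11 = MIN(-3, -3) = -3
  H5 = 3 + 0 = 3
  F3 = 3 - 0 = 3
  G4 = MAX(-3, 3) = 3
  H10 = 3 + -3 = 0
  H4 = MIN(0, 0) = 0
  D2 = MAX(0, 0) = 0
  E12 = -(0) = 0
  D10 = 0 + 0 = 0
  E1 = ABS(0) = 0
  A11 = MAX(0, 0) = 0
  F2 = MAX(0, 0) = 0
  F9 = MIN(0, -3) = -3
  A4 = MAX(0, -3) = 0
  A2 = MIN(0, 3) = 0
  F5 = MIN(0, 3) = 0
  F11 = 0 + 3 = 3
  E2 = MAX(0, 3) = 3

Second demand — change propagation:
  A5: re-runs because C11 0->9; new result 12.
  G6: re-runs because C11 0->9; new result 9.
  A12: re-runs because C11 0->9; G6 0->9; new result 9.
  G12: re-runs because A12 0->9; A5 3->12; new result 9.
  B10: re-runs because G6 0->9; G12 0->9; new result 18.
  E3: re-runs because G12 0->9; new result -9.
  F10: re-runs because G12 0->9; new result -3 (unchanged).
  D11: re-examined; everything it read last time is the same (B4 unchanged, F10 unchanged) — cache -3 kept, no run.
  H5: re-runs because A5 3->12; A12 0->9; new result 21.
  F3: re-runs because H5 3->21; G12 0->9; new result 12.
  G4: re-runs because F3 3->12; new result 12.
  H10: re-runs because G4 3->12; new result 9.
  H4: re-runs because H10 0->9; E3 0->-9; new result -9.
  D2: re-runs because H4 0->-9; B10 0->18; new result 18.
  E12: re-runs because D2 0->18; new result -18.
  D10: re-runs because E12 0->-18; H10 0->9; new result -9.
  E1: re-runs because E12 0->-18; new result 18.
  A11: re-runs because E12 0->-18; E1 0->18; new result 18.
  F2: re-runs because A11 0->18; C11 0->9; new result 18.
  F9: re-runs because F2 0->18; new result -3 (unchanged).
  A4: re-runs because C11 0->9; new result 9.
  A2: re-runs because A4 0->9; new result 3.
  F5: re-runs because A2 0->3; new result 3.
  F11: re-runs because F5 0->3; new result 6.
  E2: re-runs because D10 0->-9; F11 3->6; new result 6.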